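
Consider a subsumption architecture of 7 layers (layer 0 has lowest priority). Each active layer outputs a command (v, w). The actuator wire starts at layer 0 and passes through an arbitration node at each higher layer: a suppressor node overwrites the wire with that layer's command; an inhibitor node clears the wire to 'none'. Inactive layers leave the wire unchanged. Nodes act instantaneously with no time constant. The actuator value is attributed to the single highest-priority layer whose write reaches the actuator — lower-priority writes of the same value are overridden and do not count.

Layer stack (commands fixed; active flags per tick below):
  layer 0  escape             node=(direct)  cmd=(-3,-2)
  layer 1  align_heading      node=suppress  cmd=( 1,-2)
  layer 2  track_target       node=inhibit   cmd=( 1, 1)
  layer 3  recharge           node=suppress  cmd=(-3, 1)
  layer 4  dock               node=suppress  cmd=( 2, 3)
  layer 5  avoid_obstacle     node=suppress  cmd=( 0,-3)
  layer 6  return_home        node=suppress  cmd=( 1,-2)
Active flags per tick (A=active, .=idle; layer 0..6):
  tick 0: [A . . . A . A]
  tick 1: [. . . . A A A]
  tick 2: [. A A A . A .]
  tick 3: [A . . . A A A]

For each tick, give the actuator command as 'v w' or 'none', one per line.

tick 0:
  layer 0 (escape) active — direct: (-3, -2)
  layer 1 (align_heading) idle — unchanged: (-3, -2)
  layer 2 (track_target) idle — unchanged: (-3, -2)
  layer 3 (recharge) idle — unchanged: (-3, -2)
  layer 4 (dock) active — suppresses: (2, 3)
  layer 5 (avoid_obstacle) idle — unchanged: (2, 3)
  layer 6 (return_home) active — suppresses: (1, -2)
  → actuator (1, -2)
tick 1:
  layer 0 (escape) idle — none
  layer 1 (align_heading) idle — unchanged: none
  layer 2 (track_target) idle — unchanged: none
  layer 3 (recharge) idle — unchanged: none
  layer 4 (dock) active — suppresses: (2, 3)
  layer 5 (avoid_obstacle) active — suppresses: (0, -3)
  layer 6 (return_home) active — suppresses: (1, -2)
  → actuator (1, -2)
tick 2:
  layer 0 (escape) idle — none
  layer 1 (align_heading) active — suppresses: (1, -2)
  layer 2 (track_target) active — inhibits: none
  layer 3 (recharge) active — suppresses: (-3, 1)
  layer 4 (dock) idle — unchanged: (-3, 1)
  layer 5 (avoid_obstacle) active — suppresses: (0, -3)
  layer 6 (return_home) idle — unchanged: (0, -3)
  → actuator (0, -3)
tick 3:
  layer 0 (escape) active — direct: (-3, -2)
  layer 1 (align_heading) idle — unchanged: (-3, -2)
  layer 2 (track_target) idle — unchanged: (-3, -2)
  layer 3 (recharge) idle — unchanged: (-3, -2)
  layer 4 (dock) active — suppresses: (2, 3)
  layer 5 (avoid_obstacle) active — suppresses: (0, -3)
  layer 6 (return_home) active — suppresses: (1, -2)
  → actuator (1, -2)

1 -2
1 -2
0 -3
1 -2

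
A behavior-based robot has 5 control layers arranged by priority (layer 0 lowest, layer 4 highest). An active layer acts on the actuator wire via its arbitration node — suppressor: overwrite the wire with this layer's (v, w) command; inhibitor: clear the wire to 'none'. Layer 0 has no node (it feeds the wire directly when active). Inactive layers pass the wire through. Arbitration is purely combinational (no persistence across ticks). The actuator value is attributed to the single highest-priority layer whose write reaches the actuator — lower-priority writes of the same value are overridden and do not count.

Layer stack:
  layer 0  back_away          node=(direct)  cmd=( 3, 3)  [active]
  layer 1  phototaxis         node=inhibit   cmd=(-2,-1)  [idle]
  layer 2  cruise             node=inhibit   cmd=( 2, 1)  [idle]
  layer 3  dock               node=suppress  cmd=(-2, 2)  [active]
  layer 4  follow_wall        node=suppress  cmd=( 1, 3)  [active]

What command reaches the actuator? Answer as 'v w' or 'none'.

L0 back_away: active, feeds wire = (3, 3)
L1 phototaxis: idle → wire stays (3, 3)
L2 cruise: idle → wire stays (3, 3)
L3 dock: active, suppressor → wire = (-2, 2)
L4 follow_wall: active, suppressor → wire = (1, 3)
actuator = (1, 3)

1 3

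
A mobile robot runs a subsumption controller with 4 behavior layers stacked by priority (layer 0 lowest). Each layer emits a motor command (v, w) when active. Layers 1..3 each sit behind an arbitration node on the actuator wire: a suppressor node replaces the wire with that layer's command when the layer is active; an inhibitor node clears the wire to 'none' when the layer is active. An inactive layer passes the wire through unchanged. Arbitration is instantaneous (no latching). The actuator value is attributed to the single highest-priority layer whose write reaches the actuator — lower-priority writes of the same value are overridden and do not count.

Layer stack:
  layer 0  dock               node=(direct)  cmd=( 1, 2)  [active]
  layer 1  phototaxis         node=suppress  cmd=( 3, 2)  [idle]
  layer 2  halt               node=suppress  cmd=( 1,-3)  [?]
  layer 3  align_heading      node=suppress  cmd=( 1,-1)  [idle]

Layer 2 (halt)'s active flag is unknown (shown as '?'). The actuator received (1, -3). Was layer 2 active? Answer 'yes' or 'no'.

yes

If layer 2 is active=yes:
  actuator would be (1, -3)
If layer 2 is active=no:
  actuator would be (1, 2)
Observed (1, -3), so layer 2 was active.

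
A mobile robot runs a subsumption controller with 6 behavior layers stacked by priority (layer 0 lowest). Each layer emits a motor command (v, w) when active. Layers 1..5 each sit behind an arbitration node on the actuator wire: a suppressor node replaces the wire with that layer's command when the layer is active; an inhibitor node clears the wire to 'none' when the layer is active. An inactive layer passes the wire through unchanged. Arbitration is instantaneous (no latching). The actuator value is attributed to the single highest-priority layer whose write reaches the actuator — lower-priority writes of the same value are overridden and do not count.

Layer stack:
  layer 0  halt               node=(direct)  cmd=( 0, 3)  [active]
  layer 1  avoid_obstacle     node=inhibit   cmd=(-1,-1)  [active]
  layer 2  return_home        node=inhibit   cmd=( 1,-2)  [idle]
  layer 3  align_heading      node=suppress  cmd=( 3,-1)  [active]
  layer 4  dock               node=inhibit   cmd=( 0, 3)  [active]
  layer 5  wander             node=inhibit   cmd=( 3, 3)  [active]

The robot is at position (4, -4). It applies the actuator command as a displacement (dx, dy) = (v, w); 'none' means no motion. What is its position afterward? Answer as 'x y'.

4 -4

L0 halt: active, feeds wire = (0, 3)
L1 avoid_obstacle: active, inhibitor → wire = none
L2 return_home: idle → wire stays none
L3 align_heading: active, suppressor → wire = (3, -1)
L4 dock: active, inhibitor → wire = none
L5 wander: active, inhibitor → wire = none
actuator = none
position: (4, -4) + none = (4, -4)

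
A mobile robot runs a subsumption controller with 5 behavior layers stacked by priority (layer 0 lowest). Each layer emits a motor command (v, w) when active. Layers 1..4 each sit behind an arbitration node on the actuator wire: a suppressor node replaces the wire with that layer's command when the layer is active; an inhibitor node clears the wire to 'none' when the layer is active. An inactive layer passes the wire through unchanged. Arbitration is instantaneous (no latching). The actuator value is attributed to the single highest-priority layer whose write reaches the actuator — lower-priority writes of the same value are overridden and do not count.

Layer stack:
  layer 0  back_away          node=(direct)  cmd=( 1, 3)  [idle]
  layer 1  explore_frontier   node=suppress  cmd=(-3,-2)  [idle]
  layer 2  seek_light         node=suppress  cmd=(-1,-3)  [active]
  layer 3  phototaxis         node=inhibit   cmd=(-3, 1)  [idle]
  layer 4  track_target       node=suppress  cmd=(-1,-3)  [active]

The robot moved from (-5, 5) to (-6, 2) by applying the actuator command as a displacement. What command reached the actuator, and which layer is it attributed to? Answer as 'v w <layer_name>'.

-1 -3 track_target

displacement = (-6, 2) − (-5, 5) = (-1, -3)
[0] back_away off; wire := none
[1] explore_frontier off; pass none
[2] seek_light on (suppress); wire := (-1, -3)
[3] phototaxis off; pass (-1, -3)
[4] track_target on (suppress); wire := (-1, -3)
output (-1, -3) — from layer 4 (track_target)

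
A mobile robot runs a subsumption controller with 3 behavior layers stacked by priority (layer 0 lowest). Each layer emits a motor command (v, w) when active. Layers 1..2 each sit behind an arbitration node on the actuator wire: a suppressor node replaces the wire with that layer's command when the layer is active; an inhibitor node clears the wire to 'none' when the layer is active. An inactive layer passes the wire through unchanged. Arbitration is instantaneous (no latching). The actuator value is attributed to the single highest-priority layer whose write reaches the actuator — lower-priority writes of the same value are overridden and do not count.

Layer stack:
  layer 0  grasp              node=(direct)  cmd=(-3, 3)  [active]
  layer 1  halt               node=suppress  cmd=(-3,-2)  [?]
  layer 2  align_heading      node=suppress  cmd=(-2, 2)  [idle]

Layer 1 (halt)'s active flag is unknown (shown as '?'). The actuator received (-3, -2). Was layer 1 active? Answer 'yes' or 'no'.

If layer 1 is active=yes:
  actuator would be (-3, -2)
If layer 1 is active=no:
  actuator would be (-3, 3)
Observed (-3, -2), so layer 1 was active.

yes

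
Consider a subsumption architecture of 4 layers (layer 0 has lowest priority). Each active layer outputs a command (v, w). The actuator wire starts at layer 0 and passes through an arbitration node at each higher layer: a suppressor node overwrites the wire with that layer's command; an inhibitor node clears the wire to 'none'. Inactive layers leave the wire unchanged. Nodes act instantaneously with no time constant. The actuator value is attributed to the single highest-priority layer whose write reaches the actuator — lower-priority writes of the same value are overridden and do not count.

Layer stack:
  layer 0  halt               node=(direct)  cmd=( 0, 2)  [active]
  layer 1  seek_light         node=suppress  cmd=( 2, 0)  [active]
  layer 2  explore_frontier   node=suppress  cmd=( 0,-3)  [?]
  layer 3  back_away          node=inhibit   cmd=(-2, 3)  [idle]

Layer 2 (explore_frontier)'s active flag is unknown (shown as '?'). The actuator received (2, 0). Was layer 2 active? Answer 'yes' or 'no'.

no

If layer 2 is active=yes:
  actuator would be (0, -3)
If layer 2 is active=no:
  actuator would be (2, 0)
Observed (2, 0), so layer 2 was idle.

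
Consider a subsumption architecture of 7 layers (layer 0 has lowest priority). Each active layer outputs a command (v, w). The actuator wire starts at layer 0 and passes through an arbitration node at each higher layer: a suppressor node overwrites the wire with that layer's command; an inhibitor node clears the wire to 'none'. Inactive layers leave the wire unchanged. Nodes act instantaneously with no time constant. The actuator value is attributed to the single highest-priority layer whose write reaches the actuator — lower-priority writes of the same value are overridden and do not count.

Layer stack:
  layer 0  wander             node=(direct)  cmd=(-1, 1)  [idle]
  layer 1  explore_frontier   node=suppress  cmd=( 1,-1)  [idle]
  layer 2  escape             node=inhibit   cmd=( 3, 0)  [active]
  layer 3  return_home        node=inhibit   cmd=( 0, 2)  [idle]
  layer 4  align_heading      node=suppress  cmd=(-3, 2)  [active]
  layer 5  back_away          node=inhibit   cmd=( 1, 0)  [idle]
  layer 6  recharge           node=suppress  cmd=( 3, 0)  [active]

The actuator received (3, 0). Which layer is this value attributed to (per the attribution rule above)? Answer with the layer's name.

recharge

layer 0 (wander) idle — none
layer 1 (explore_frontier) idle — unchanged: none
layer 2 (escape) active — inhibits: none
layer 3 (return_home) idle — unchanged: none
layer 4 (align_heading) active — suppresses: (-3, 2)
layer 5 (back_away) idle — unchanged: (-3, 2)
layer 6 (recharge) active — suppresses: (3, 0)
→ actuator (3, 0)
last writer: layer 6 = recharge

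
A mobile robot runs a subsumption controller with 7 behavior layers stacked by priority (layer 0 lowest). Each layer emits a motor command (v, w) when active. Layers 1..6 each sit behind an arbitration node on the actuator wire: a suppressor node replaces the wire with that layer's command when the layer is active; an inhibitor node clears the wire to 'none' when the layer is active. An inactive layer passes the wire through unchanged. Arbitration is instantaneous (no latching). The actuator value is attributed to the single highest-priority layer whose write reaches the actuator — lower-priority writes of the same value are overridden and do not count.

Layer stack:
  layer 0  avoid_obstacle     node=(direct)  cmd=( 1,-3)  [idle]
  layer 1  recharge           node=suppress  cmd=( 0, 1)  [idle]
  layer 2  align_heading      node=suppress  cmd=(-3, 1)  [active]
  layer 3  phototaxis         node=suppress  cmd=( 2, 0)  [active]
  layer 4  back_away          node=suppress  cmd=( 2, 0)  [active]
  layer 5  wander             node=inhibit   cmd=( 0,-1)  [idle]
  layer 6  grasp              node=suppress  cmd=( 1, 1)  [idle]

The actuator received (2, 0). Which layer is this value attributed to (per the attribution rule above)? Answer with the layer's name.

back_away

layer 0 (avoid_obstacle) idle — none
layer 1 (recharge) idle — unchanged: none
layer 2 (align_heading) active — suppresses: (-3, 1)
layer 3 (phototaxis) active — suppresses: (2, 0)
layer 4 (back_away) active — suppresses: (2, 0)
layer 5 (wander) idle — unchanged: (2, 0)
layer 6 (grasp) idle — unchanged: (2, 0)
→ actuator (2, 0)
last writer: layer 4 = back_away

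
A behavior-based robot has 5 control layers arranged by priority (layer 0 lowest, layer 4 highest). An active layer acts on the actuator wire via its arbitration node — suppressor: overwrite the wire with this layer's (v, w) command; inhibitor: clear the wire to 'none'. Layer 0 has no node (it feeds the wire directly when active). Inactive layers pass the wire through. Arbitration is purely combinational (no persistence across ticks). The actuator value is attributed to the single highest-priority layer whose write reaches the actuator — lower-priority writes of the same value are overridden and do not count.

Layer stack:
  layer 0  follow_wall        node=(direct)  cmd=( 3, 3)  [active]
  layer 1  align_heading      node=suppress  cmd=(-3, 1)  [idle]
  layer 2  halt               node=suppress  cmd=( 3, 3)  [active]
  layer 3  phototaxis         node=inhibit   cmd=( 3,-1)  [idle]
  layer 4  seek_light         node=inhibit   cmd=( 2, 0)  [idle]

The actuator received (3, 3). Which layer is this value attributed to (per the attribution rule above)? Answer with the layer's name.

layer 0 (follow_wall) active — direct: (3, 3)
layer 1 (align_heading) idle — unchanged: (3, 3)
layer 2 (halt) active — suppresses: (3, 3)
layer 3 (phototaxis) idle — unchanged: (3, 3)
layer 4 (seek_light) idle — unchanged: (3, 3)
→ actuator (3, 3)
last writer: layer 2 = halt

halt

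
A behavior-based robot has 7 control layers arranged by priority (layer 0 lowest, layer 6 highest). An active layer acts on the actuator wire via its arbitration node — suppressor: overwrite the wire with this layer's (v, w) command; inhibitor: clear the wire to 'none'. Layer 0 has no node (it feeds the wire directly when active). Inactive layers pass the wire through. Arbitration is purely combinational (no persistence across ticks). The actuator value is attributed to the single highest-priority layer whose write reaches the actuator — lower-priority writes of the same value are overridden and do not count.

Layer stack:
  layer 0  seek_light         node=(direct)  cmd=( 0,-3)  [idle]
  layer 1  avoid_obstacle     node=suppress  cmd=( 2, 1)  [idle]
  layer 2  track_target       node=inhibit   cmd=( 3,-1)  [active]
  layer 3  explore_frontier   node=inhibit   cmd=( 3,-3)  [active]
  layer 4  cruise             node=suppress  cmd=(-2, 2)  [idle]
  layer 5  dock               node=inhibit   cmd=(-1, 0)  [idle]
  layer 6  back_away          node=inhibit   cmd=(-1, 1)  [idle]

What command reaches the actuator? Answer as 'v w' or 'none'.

layer 0 (seek_light) idle — none
layer 1 (avoid_obstacle) idle — unchanged: none
layer 2 (track_target) active — inhibits: none
layer 3 (explore_frontier) active — inhibits: none
layer 4 (cruise) idle — unchanged: none
layer 5 (dock) idle — unchanged: none
layer 6 (back_away) idle — unchanged: none
→ actuator none

none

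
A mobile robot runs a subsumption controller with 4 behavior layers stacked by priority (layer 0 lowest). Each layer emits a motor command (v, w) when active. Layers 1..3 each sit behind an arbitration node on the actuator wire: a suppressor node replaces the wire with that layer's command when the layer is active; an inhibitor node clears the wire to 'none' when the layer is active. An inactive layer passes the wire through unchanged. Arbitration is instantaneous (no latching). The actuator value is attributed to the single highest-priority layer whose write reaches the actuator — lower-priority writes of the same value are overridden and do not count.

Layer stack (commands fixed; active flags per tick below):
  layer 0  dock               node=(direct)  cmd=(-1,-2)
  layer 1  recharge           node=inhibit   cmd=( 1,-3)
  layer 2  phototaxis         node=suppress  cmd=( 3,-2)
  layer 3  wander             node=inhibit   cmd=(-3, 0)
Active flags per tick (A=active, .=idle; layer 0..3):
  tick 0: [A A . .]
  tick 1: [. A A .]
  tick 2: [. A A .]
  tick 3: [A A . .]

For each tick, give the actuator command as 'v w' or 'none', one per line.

none
3 -2
3 -2
none

tick 0:
  layer 0 (dock) active — direct: (-1, -2)
  layer 1 (recharge) active — inhibits: none
  layer 2 (phototaxis) idle — unchanged: none
  layer 3 (wander) idle — unchanged: none
  → actuator none
tick 1:
  layer 0 (dock) idle — none
  layer 1 (recharge) active — inhibits: none
  layer 2 (phototaxis) active — suppresses: (3, -2)
  layer 3 (wander) idle — unchanged: (3, -2)
  → actuator (3, -2)
tick 2:
  layer 0 (dock) idle — none
  layer 1 (recharge) active — inhibits: none
  layer 2 (phototaxis) active — suppresses: (3, -2)
  layer 3 (wander) idle — unchanged: (3, -2)
  → actuator (3, -2)
tick 3:
  layer 0 (dock) active — direct: (-1, -2)
  layer 1 (recharge) active — inhibits: none
  layer 2 (phototaxis) idle — unchanged: none
  layer 3 (wander) idle — unchanged: none
  → actuator none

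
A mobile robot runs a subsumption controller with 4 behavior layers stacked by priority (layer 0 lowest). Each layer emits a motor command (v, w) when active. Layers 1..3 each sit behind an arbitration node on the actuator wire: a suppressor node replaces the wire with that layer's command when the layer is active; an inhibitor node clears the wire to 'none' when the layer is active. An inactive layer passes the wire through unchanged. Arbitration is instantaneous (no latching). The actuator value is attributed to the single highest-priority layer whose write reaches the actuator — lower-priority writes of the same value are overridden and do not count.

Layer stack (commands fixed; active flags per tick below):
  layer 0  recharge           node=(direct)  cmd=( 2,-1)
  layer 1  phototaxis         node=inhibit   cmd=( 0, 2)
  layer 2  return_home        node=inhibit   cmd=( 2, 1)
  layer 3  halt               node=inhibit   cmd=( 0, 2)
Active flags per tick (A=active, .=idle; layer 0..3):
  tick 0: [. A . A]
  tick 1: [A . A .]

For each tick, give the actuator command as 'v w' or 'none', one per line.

tick 0:
  layer 0 (recharge) idle — none
  layer 1 (phototaxis) active — inhibits: none
  layer 2 (return_home) idle — unchanged: none
  layer 3 (halt) active — inhibits: none
  → actuator none
tick 1:
  layer 0 (recharge) active — direct: (2, -1)
  layer 1 (phototaxis) idle — unchanged: (2, -1)
  layer 2 (return_home) active — inhibits: none
  layer 3 (halt) idle — unchanged: none
  → actuator none

none
none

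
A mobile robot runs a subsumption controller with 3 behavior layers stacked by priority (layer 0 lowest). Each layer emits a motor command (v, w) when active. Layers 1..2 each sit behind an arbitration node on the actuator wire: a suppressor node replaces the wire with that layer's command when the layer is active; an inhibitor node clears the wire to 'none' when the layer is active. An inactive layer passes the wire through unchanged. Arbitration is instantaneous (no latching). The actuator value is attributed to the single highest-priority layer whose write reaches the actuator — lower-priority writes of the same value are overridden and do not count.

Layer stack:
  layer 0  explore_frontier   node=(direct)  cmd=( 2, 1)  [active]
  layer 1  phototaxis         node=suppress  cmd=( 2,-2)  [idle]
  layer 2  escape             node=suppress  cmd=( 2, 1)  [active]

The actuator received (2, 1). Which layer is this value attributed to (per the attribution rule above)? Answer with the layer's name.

[0] explore_frontier on; wire := (2, 1)
[1] phototaxis off; pass (2, 1)
[2] escape on (suppress); wire := (2, 1)
output (2, 1)
last writer: layer 2 = escape

escape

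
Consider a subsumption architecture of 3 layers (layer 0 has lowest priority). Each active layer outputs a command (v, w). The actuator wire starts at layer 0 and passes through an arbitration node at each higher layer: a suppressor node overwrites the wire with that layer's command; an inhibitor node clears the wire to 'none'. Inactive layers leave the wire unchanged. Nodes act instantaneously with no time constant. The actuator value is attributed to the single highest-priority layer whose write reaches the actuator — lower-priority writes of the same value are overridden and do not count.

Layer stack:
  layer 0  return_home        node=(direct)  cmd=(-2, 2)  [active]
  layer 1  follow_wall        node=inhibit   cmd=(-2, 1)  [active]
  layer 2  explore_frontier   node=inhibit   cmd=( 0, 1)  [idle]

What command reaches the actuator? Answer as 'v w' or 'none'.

layer 0 (return_home) active — direct: (-2, 2)
layer 1 (follow_wall) active — inhibits: none
layer 2 (explore_frontier) idle — unchanged: none
→ actuator none

none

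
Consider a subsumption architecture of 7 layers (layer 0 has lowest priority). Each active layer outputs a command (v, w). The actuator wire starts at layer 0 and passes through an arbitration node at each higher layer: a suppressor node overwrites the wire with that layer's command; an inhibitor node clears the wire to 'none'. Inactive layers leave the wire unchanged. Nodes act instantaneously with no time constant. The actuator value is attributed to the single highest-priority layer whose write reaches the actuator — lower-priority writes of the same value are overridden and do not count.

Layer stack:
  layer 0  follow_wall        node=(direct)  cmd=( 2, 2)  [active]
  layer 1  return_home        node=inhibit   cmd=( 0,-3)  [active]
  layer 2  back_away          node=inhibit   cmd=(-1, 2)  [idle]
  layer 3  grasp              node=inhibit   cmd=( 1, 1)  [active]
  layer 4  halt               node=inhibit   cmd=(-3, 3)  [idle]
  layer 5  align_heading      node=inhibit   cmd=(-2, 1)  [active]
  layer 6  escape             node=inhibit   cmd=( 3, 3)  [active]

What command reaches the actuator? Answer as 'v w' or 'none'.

none

[0] follow_wall on; wire := (2, 2)
[1] return_home on (inhibit); wire := none
[2] back_away off; pass none
[3] grasp on (inhibit); wire := none
[4] halt off; pass none
[5] align_heading on (inhibit); wire := none
[6] escape on (inhibit); wire := none
output none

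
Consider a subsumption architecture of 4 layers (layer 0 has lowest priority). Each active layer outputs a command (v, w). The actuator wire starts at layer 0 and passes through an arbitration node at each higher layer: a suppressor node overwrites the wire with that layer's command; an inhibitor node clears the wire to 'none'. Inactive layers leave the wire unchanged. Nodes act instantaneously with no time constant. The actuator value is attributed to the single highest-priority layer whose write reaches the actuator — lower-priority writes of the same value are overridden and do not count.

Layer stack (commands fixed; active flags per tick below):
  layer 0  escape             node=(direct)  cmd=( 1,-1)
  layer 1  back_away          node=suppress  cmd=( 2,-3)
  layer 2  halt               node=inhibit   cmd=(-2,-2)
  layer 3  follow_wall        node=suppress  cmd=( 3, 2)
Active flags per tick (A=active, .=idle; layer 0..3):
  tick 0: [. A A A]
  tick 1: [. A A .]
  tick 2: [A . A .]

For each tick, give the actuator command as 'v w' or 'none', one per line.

3 2
none
none

tick 0:
  layer 0 (escape) idle — none
  layer 1 (back_away) active — suppresses: (2, -3)
  layer 2 (halt) active — inhibits: none
  layer 3 (follow_wall) active — suppresses: (3, 2)
  → actuator (3, 2)
tick 1:
  layer 0 (escape) idle — none
  layer 1 (back_away) active — suppresses: (2, -3)
  layer 2 (halt) active — inhibits: none
  layer 3 (follow_wall) idle — unchanged: none
  → actuator none
tick 2:
  layer 0 (escape) active — direct: (1, -1)
  layer 1 (back_away) idle — unchanged: (1, -1)
  layer 2 (halt) active — inhibits: none
  layer 3 (follow_wall) idle — unchanged: none
  → actuator none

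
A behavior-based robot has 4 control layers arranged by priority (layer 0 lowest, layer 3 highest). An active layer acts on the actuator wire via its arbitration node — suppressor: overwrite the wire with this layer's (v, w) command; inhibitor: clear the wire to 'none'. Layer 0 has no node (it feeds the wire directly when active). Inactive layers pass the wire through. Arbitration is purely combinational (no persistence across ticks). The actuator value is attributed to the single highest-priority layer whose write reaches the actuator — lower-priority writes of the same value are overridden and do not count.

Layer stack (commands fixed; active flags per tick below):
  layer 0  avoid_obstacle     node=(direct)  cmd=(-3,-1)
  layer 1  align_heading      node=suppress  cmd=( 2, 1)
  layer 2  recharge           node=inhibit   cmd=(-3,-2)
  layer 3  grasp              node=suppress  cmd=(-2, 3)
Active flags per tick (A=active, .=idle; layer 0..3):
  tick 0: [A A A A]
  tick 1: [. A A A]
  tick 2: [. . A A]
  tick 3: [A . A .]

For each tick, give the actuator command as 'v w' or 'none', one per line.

-2 3
-2 3
-2 3
none

tick 0:
  layer 0 (avoid_obstacle) active — direct: (-3, -1)
  layer 1 (align_heading) active — suppresses: (2, 1)
  layer 2 (recharge) active — inhibits: none
  layer 3 (grasp) active — suppresses: (-2, 3)
  → actuator (-2, 3)
tick 1:
  layer 0 (avoid_obstacle) idle — none
  layer 1 (align_heading) active — suppresses: (2, 1)
  layer 2 (recharge) active — inhibits: none
  layer 3 (grasp) active — suppresses: (-2, 3)
  → actuator (-2, 3)
tick 2:
  layer 0 (avoid_obstacle) idle — none
  layer 1 (align_heading) idle — unchanged: none
  layer 2 (recharge) active — inhibits: none
  layer 3 (grasp) active — suppresses: (-2, 3)
  → actuator (-2, 3)
tick 3:
  layer 0 (avoid_obstacle) active — direct: (-3, -1)
  layer 1 (align_heading) idle — unchanged: (-3, -1)
  layer 2 (recharge) active — inhibits: none
  layer 3 (grasp) idle — unchanged: none
  → actuator none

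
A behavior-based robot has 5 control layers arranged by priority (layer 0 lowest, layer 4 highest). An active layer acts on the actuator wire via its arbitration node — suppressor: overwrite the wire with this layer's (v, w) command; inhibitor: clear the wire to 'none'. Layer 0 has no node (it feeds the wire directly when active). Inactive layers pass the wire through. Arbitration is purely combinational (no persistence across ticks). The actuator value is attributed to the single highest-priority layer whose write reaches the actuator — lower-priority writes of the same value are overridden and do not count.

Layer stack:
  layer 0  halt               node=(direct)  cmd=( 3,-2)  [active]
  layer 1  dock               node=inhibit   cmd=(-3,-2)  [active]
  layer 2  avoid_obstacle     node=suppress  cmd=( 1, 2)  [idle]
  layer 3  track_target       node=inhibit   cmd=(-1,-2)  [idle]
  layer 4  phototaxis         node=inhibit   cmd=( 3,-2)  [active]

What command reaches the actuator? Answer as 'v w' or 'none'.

layer 0 (halt) active — direct: (3, -2)
layer 1 (dock) active — inhibits: none
layer 2 (avoid_obstacle) idle — unchanged: none
layer 3 (track_target) idle — unchanged: none
layer 4 (phototaxis) active — inhibits: none
→ actuator none

none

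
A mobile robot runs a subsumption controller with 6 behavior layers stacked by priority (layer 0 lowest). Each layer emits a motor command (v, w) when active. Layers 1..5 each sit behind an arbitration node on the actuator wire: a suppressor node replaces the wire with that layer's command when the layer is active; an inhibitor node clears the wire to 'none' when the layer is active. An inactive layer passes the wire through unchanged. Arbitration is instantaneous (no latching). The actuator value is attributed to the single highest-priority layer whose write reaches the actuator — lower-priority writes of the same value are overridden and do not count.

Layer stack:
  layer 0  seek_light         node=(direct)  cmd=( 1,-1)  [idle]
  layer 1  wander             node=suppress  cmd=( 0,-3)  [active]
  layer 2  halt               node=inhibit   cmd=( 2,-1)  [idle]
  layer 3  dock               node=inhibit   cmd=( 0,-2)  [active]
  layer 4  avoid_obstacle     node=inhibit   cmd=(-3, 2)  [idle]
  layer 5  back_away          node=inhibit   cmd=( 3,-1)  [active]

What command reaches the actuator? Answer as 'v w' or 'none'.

[0] seek_light off; wire := none
[1] wander on (suppress); wire := (0, -3)
[2] halt off; pass (0, -3)
[3] dock on (inhibit); wire := none
[4] avoid_obstacle off; pass none
[5] back_away on (inhibit); wire := none
output none

none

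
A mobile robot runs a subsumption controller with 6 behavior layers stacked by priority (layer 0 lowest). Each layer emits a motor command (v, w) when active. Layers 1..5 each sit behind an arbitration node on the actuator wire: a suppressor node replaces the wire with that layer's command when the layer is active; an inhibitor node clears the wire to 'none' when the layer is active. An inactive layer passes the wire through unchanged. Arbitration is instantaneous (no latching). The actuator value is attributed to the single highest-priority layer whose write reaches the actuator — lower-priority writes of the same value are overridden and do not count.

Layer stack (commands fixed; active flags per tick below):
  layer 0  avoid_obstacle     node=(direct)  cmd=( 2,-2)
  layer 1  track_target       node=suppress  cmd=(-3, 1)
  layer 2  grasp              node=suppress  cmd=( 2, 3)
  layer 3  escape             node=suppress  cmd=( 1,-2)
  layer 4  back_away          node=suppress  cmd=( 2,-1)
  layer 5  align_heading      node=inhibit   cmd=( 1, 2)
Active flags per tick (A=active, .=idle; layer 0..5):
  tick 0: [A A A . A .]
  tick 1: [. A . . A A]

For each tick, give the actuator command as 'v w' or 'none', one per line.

2 -1
none

tick 0:
  [0] avoid_obstacle on; wire := (2, -2)
  [1] track_target on (suppress); wire := (-3, 1)
  [2] grasp on (suppress); wire := (2, 3)
  [3] escape off; pass (2, 3)
  [4] back_away on (suppress); wire := (2, -1)
  [5] align_heading off; pass (2, -1)
  output (2, -1)
tick 1:
  [0] avoid_obstacle off; wire := none
  [1] track_target on (suppress); wire := (-3, 1)
  [2] grasp off; pass (-3, 1)
  [3] escape off; pass (-3, 1)
  [4] back_away on (suppress); wire := (2, -1)
  [5] align_heading on (inhibit); wire := none
  output none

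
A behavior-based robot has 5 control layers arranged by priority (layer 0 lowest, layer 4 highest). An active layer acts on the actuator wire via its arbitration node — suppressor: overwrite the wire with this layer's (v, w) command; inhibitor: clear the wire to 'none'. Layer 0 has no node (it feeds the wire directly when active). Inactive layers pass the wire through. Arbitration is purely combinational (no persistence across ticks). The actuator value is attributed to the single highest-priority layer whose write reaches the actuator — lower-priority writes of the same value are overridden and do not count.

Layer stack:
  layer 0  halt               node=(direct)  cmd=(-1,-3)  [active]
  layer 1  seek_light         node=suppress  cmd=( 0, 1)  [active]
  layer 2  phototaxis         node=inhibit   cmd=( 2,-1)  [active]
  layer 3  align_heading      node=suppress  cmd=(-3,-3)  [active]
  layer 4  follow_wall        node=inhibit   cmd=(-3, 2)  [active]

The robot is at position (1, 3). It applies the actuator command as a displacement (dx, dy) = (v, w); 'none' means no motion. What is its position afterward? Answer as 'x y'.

L0 halt: active, feeds wire = (-1, -3)
L1 seek_light: active, suppressor → wire = (0, 1)
L2 phototaxis: active, inhibitor → wire = none
L3 align_heading: active, suppressor → wire = (-3, -3)
L4 follow_wall: active, inhibitor → wire = none
actuator = none
position: (1, 3) + none = (1, 3)

1 3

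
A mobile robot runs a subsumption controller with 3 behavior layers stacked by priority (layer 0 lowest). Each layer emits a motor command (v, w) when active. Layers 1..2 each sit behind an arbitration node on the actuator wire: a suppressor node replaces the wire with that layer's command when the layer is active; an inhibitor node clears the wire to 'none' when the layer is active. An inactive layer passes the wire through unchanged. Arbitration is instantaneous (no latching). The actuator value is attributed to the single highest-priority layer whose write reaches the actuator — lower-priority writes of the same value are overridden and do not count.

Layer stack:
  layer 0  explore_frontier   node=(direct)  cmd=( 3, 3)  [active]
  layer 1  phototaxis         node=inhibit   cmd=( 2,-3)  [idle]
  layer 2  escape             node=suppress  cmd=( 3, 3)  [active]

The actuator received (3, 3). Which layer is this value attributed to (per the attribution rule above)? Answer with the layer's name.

layer 0 (explore_frontier) active — direct: (3, 3)
layer 1 (phototaxis) idle — unchanged: (3, 3)
layer 2 (escape) active — suppresses: (3, 3)
→ actuator (3, 3)
last writer: layer 2 = escape

escape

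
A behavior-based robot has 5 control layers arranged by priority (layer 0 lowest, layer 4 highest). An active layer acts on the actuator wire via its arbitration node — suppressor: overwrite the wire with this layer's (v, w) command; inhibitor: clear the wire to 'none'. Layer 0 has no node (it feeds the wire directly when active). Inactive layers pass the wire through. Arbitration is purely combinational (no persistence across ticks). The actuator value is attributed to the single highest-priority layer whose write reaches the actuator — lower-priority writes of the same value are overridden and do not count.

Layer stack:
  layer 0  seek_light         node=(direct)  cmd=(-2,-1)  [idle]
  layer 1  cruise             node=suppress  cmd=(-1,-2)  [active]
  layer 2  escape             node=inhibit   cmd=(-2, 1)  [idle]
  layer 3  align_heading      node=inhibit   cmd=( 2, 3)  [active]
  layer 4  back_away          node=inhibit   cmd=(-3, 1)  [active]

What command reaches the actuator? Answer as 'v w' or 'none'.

none

L0 seek_light: idle → wire = none
L1 cruise: active, suppressor → wire = (-1, -2)
L2 escape: idle → wire stays (-1, -2)
L3 align_heading: active, inhibitor → wire = none
L4 back_away: active, inhibitor → wire = none
actuator = none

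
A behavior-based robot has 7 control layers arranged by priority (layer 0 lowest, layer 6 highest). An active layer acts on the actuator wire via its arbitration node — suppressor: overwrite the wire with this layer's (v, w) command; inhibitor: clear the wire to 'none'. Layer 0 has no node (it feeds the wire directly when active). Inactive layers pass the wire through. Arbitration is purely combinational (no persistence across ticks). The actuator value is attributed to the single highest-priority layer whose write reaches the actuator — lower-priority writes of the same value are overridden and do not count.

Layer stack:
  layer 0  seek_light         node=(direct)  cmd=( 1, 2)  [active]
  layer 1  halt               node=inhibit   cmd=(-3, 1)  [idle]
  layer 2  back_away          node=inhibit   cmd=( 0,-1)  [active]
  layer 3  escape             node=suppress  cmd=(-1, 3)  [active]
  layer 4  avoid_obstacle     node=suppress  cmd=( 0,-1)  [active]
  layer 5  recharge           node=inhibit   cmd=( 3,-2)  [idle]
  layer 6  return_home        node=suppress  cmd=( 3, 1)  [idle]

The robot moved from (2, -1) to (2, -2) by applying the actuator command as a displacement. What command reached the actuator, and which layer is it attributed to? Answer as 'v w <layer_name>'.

displacement = (2, -2) − (2, -1) = (0, -1)
L0 seek_light: active, feeds wire = (1, 2)
L1 halt: idle → wire stays (1, 2)
L2 back_away: active, inhibitor → wire = none
L3 escape: active, suppressor → wire = (-1, 3)
L4 avoid_obstacle: active, suppressor → wire = (0, -1)
L5 recharge: idle → wire stays (0, -1)
L6 return_home: idle → wire stays (0, -1)
actuator = (0, -1) — from layer 4 (avoid_obstacle)

0 -1 avoid_obstacle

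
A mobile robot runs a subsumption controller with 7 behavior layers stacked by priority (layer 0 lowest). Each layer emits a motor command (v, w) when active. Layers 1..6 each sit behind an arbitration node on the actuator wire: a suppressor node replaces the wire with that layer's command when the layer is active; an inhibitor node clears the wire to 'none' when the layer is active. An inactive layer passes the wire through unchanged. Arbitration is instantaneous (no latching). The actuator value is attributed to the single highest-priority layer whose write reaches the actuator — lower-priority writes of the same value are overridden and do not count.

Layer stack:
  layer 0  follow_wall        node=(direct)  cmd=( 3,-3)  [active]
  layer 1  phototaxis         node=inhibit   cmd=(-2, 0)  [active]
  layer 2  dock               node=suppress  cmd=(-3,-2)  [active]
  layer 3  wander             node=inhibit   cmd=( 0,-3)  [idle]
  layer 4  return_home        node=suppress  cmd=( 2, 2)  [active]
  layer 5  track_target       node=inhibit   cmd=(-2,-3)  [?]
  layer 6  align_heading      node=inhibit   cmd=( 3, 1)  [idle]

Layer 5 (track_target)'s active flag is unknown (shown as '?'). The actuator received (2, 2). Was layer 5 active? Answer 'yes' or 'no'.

no

If layer 5 is active=yes:
  actuator would be none
If layer 5 is active=no:
  actuator would be (2, 2)
Observed (2, 2), so layer 5 was idle.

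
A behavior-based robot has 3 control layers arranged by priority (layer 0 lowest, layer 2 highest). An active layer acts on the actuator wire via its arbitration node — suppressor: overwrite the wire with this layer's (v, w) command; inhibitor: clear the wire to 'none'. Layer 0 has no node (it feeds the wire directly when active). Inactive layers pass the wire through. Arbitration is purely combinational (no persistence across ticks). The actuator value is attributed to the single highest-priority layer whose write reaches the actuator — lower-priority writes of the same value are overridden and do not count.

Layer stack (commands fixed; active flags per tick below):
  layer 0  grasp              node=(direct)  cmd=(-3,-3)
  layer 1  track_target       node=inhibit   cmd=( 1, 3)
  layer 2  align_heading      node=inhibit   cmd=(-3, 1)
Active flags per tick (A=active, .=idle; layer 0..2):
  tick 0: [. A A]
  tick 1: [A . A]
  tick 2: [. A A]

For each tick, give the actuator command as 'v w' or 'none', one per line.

tick 0:
  layer 0 (grasp) idle — none
  layer 1 (track_target) active — inhibits: none
  layer 2 (align_heading) active — inhibits: none
  → actuator none
tick 1:
  layer 0 (grasp) active — direct: (-3, -3)
  layer 1 (track_target) idle — unchanged: (-3, -3)
  layer 2 (align_heading) active — inhibits: none
  → actuator none
tick 2:
  layer 0 (grasp) idle — none
  layer 1 (track_target) active — inhibits: none
  layer 2 (align_heading) active — inhibits: none
  → actuator none

none
none
none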